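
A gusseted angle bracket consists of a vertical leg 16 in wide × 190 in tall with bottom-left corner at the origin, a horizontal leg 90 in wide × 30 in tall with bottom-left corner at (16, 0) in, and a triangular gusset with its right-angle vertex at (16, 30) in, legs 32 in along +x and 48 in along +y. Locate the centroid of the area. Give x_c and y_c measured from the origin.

x_c = 32.19 in, y_c = 56.03 in

vertical leg: A = 16 × 190 = 3040.00, centroid at (8.00, 95.00).
horizontal leg: A = 90 × 30 = 2700.00, centroid at (61.00, 15.00).
gusset: A = ½·32·48 = 768.00, centroid at (26.67, 46.00).
ΣA = 6508.00 in², ΣAx_c = 209500.00 in³, ΣAy_c = 364628.00 in³.
x_c = 209500.00/6508.00 = 32.19 in; y_c = 364628.00/6508.00 = 56.03 in.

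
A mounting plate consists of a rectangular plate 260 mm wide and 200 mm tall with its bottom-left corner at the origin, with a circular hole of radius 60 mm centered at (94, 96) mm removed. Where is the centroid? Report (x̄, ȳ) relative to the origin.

x̄ = 140.01 mm, ȳ = 101.11 mm

plate: A = 260 × 200 = 52000.00, centroid at (130.00, 100.00).
hole: A = −π·60² = -11309.73, centroid at (94.00, 96.00).
ΣA = 40690.27 mm²
ΣAx̄ = (52000.00)(130.00) + (-11309.73)(94.00) = 5696885.05 mm³
ΣAȳ = (52000.00)(100.00) + (-11309.73)(96.00) = 4114265.58 mm³
x̄ = 5696885.05 / 40690.27 = 140.01 mm
ȳ = 4114265.58 / 40690.27 = 101.11 mm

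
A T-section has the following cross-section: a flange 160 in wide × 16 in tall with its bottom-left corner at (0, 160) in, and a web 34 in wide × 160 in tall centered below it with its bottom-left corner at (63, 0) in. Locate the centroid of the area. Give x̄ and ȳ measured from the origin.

web: A = 34 × 160 = 5440.00, centroid at (80.00, 80.00).
flange: A = 160 × 16 = 2560.00, centroid at (80.00, 168.00).
ΣA = 8000.00 in²
ΣAx̄ = (5440.00)(80.00) + (2560.00)(80.00) = 640000.00 in³
ΣAȳ = (5440.00)(80.00) + (2560.00)(168.00) = 865280.00 in³
x̄ = 640000.00 / 8000.00 = 80.00 in
ȳ = 865280.00 / 8000.00 = 108.16 in

x̄ = 80.00 in, ȳ = 108.16 in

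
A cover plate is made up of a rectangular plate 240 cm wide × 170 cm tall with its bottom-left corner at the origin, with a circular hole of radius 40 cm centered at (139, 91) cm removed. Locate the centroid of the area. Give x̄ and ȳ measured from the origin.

x̄ = 117.33 cm, ȳ = 84.16 cm

plate: A = 240 × 170 = 40800.00, centroid at (120.00, 85.00).
hole: A = −π·40² = -5026.55, centroid at (139.00, 91.00).
ΣA = 35773.45 cm²
ΣAx̄ = (40800.00)(120.00) + (-5026.55)(139.00) = 4197309.79 cm³
ΣAȳ = (40800.00)(85.00) + (-5026.55)(91.00) = 3010584.11 cm³
x̄ = 4197309.79 / 35773.45 = 117.33 cm
ȳ = 3010584.11 / 35773.45 = 84.16 cm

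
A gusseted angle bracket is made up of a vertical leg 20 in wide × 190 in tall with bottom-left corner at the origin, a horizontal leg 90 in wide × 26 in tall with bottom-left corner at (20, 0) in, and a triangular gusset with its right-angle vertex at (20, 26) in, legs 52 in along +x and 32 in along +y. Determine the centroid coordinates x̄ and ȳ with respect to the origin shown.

vertical leg: A = 20 × 190 = 3800.00, centroid at (10.00, 95.00).
horizontal leg: A = 90 × 26 = 2340.00, centroid at (65.00, 13.00).
gusset: A = ½·52·32 = 832.00, centroid at (37.33, 36.67).
ΣA = 6972.00 in²
ΣAx̄ = (3800.00)(10.00) + (2340.00)(65.00) + (832.00)(37.33) = 221161.33 in³
ΣAȳ = (3800.00)(95.00) + (2340.00)(13.00) + (832.00)(36.67) = 421926.67 in³
x̄ = 221161.33 / 6972.00 = 31.72 in
ȳ = 421926.67 / 6972.00 = 60.52 in

x̄ = 31.72 in, ȳ = 60.52 in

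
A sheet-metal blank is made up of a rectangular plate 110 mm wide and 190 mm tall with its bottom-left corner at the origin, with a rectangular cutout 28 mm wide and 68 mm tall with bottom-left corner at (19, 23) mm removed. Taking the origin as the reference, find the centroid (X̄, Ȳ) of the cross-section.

X̄ = 57.21 mm, Ȳ = 98.81 mm

plate: A = 110 × 190 = 20900.00, centroid at (55.00, 95.00).
hole: A = −(28 × 68) = -1904.00, centroid at (33.00, 57.00).
ΣA = 18996.00 mm²
ΣAX̄ = (20900.00)(55.00) + (-1904.00)(33.00) = 1086668.00 mm³
ΣAȲ = (20900.00)(95.00) + (-1904.00)(57.00) = 1876972.00 mm³
X̄ = 1086668.00 / 18996.00 = 57.21 mm
Ȳ = 1876972.00 / 18996.00 = 98.81 mm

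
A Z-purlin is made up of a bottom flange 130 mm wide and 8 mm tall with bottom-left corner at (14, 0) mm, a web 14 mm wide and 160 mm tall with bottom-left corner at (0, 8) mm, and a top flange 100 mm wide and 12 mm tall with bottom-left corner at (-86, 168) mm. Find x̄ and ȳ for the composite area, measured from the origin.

x̄ = 12.20 mm, ȳ = 91.54 mm

bottom flange: A = 130 × 8 = 1040.00, centroid at (79.00, 4.00).
web: A = 14 × 160 = 2240.00, centroid at (7.00, 88.00).
top flange: A = 100 × 12 = 1200.00, centroid at (-36.00, 174.00).
ΣA = 4480.00 mm², ΣAx̄ = 54640.00 mm³, ΣAȳ = 410080.00 mm³.
x̄ = 54640.00/4480.00 = 12.20 mm; ȳ = 410080.00/4480.00 = 91.54 mm.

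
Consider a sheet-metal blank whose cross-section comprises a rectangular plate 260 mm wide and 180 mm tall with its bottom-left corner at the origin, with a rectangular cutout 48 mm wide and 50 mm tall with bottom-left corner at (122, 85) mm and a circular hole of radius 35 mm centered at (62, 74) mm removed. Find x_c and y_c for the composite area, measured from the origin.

plate: A = 260 × 180 = 46800.00, centroid at (130.00, 90.00).
hole 1: A = −(48 × 50) = -2400.00, centroid at (146.00, 110.00).
hole 2: A = −π·35² = -3848.45, centroid at (62.00, 74.00).
ΣA = 40551.55 mm², ΣAx_c = 5494996.04 mm³, ΣAy_c = 3663214.63 mm³.
x_c = 5494996.04/40551.55 = 135.51 mm; y_c = 3663214.63/40551.55 = 90.33 mm.

x_c = 135.51 mm, y_c = 90.33 mm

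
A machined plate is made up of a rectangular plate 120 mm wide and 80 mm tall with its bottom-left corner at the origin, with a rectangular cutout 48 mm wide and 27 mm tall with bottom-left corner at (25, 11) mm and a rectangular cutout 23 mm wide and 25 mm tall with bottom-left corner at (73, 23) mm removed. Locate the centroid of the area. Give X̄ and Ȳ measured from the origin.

X̄ = 60.02 mm, Ȳ = 42.93 mm

plate: A = 120 × 80 = 9600.00, centroid at (60.00, 40.00).
hole 1: A = −(48 × 27) = -1296.00, centroid at (49.00, 24.50).
hole 2: A = −(23 × 25) = -575.00, centroid at (84.50, 35.50).
ΣA = 7729.00 mm², ΣAX̄ = 463908.50 mm³, ΣAȲ = 331835.50 mm³.
X̄ = 463908.50/7729.00 = 60.02 mm; Ȳ = 331835.50/7729.00 = 42.93 mm.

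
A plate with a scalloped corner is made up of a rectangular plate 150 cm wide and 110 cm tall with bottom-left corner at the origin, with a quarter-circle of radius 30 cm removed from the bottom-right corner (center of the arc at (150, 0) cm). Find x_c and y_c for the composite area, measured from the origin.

x_c = 72.21 cm, y_c = 56.89 cm

Part | A | x̄ᵢ | ȳᵢ | A·x̄ᵢ | A·ȳᵢ
plate | 16500.00 | 75.00 | 55.00 | 1237500.00 | 907500.00
removed quarter-circle | -706.86 | 137.27 | 12.73 | -97028.75 | -9000.00
Σ | 15793.14 |  |  | 1140471.25 | 898500.00
x_c = 1140471.25 / 15793.14 = 72.21 cm
y_c = 898500.00 / 15793.14 = 56.89 cm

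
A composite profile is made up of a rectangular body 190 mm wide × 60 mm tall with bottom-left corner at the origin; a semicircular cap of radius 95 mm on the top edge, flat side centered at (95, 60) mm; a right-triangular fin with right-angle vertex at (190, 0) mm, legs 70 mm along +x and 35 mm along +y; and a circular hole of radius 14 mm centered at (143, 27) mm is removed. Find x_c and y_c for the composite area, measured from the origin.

x_c = 99.41 mm, y_c = 67.28 mm

rectangular body: A = 190 × 60 = 11400.00, centroid at (95.00, 30.00).
semicircular top: A = ½π·95² = 14176.44, centroid at (95.00, 100.32).
triangular fin: A = ½·70·35 = 1225.00, centroid at (213.33, 11.67).
hole: A = −π·14² = -615.75, centroid at (143.00, 27.00).
ΣA = 26185.68 mm²
ΣAx_c = (11400.00)(95.00) + (14176.44)(95.00) + (1225.00)(213.33) + (-615.75)(143.00) = 2603042.28 mm³
ΣAy_c = (11400.00)(30.00) + (14176.44)(100.32) + (1225.00)(11.67) + (-615.75)(27.00) = 1761835.90 mm³
x_c = 2603042.28 / 26185.68 = 99.41 mm
y_c = 1761835.90 / 26185.68 = 67.28 mm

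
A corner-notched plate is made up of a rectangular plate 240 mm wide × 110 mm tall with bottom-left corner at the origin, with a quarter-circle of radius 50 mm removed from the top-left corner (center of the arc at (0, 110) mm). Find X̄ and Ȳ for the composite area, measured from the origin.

plate: A = 240 × 110 = 26400.00, centroid at (120.00, 55.00).
removed quarter-circle: A = −¼π·50² = -1963.50, centroid at (21.22, 88.78).
ΣA = 24436.50 mm², ΣAX̄ = 3126333.33 mm³, ΣAȲ = 1277682.17 mm³.
X̄ = 3126333.33/24436.50 = 127.94 mm; Ȳ = 1277682.17/24436.50 = 52.29 mm.

X̄ = 127.94 mm, Ȳ = 52.29 mm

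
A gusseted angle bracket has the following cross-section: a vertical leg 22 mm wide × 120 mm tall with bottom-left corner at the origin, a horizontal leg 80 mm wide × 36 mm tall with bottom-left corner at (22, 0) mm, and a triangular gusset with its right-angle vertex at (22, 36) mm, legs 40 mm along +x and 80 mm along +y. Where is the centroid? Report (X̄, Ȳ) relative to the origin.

X̄ = 37.10 mm, Ȳ = 43.61 mm

vertical leg: A = 22 × 120 = 2640.00, centroid at (11.00, 60.00).
horizontal leg: A = 80 × 36 = 2880.00, centroid at (62.00, 18.00).
gusset: A = ½·40·80 = 1600.00, centroid at (35.33, 62.67).
ΣA = 7120.00 mm², ΣAX̄ = 264133.33 mm³, ΣAȲ = 310506.67 mm³.
X̄ = 264133.33/7120.00 = 37.10 mm; Ȳ = 310506.67/7120.00 = 43.61 mm.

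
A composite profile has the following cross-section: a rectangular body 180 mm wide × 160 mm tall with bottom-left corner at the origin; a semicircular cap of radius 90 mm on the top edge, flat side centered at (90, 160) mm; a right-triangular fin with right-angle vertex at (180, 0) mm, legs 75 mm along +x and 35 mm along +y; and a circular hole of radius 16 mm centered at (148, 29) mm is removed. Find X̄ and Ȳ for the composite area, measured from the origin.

Part | A | x̄ᵢ | ȳᵢ | A·x̄ᵢ | A·ȳᵢ
rectangular body | 28800.00 | 90.00 | 80.00 | 2592000.00 | 2304000.00
semicircular top | 12723.45 | 90.00 | 198.20 | 1145110.52 | 2521752.04
triangular fin | 1312.50 | 205.00 | 11.67 | 269062.50 | 15312.50
hole | -804.25 | 148.00 | 29.00 | -119028.66 | -23323.18
Σ | 42031.70 |  |  | 3887144.36 | 4817741.36
X̄ = 3887144.36 / 42031.70 = 92.48 mm
Ȳ = 4817741.36 / 42031.70 = 114.62 mm

X̄ = 92.48 mm, Ȳ = 114.62 mm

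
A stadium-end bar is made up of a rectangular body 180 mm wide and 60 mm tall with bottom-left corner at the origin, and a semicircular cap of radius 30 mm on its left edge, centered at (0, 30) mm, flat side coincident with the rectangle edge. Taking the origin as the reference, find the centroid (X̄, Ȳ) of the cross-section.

rectangular body: A = 180 × 60 = 10800.00, centroid at (90.00, 30.00).
semicircular end: A = ½π·30² = 1413.72, centroid at (-12.73, 30.00).
ΣA = 12213.72 mm²
ΣAX̄ = (10800.00)(90.00) + (1413.72)(-12.73) = 954000.00 mm³
ΣAȲ = (10800.00)(30.00) + (1413.72)(30.00) = 366411.50 mm³
X̄ = 954000.00 / 12213.72 = 78.11 mm
Ȳ = 366411.50 / 12213.72 = 30.00 mm

X̄ = 78.11 mm, Ȳ = 30.00 mm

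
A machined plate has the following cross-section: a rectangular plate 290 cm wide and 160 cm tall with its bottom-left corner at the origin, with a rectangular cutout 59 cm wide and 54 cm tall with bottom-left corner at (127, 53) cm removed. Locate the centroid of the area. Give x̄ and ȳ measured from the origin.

x̄ = 144.15 cm, ȳ = 80.00 cm

Part | A | x̄ᵢ | ȳᵢ | A·x̄ᵢ | A·ȳᵢ
plate | 46400.00 | 145.00 | 80.00 | 6728000.00 | 3712000.00
hole | -3186.00 | 156.50 | 80.00 | -498609.00 | -254880.00
Σ | 43214.00 |  |  | 6229391.00 | 3457120.00
x̄ = 6229391.00 / 43214.00 = 144.15 cm
ȳ = 3457120.00 / 43214.00 = 80.00 cm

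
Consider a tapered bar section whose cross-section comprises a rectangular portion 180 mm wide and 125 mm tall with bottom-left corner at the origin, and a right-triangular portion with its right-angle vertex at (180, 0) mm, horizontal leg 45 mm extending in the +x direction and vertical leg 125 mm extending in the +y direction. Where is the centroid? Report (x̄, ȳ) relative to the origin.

x̄ = 101.67 mm, ȳ = 60.19 mm

rectangular portion: A = 180 × 125 = 22500.00, centroid at (90.00, 62.50).
triangular portion: A = ½·45·125 = 2812.50, centroid at (195.00, 41.67).
ΣA = 25312.50 mm²
ΣAx̄ = (22500.00)(90.00) + (2812.50)(195.00) = 2573437.50 mm³
ΣAȳ = (22500.00)(62.50) + (2812.50)(41.67) = 1523437.50 mm³
x̄ = 2573437.50 / 25312.50 = 101.67 mm
ȳ = 1523437.50 / 25312.50 = 60.19 mm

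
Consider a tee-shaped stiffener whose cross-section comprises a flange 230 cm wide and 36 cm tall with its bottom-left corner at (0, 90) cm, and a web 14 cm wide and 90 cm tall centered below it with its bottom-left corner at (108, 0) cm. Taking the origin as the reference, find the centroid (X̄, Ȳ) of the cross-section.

web: A = 14 × 90 = 1260.00, centroid at (115.00, 45.00).
flange: A = 230 × 36 = 8280.00, centroid at (115.00, 108.00).
ΣA = 9540.00 cm²
ΣAX̄ = (1260.00)(115.00) + (8280.00)(115.00) = 1097100.00 cm³
ΣAȲ = (1260.00)(45.00) + (8280.00)(108.00) = 950940.00 cm³
X̄ = 1097100.00 / 9540.00 = 115.00 cm
Ȳ = 950940.00 / 9540.00 = 99.68 cm

X̄ = 115.00 cm, Ȳ = 99.68 cm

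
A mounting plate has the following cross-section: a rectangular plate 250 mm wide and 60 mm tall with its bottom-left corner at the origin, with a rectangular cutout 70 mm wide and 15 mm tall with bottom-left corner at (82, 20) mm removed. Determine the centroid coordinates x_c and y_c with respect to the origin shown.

x_c = 125.60 mm, y_c = 30.19 mm

plate: A = 250 × 60 = 15000.00, centroid at (125.00, 30.00).
hole: A = −(70 × 15) = -1050.00, centroid at (117.00, 27.50).
ΣA = 13950.00 mm², ΣAx_c = 1752150.00 mm³, ΣAy_c = 421125.00 mm³.
x_c = 1752150.00/13950.00 = 125.60 mm; y_c = 421125.00/13950.00 = 30.19 mm.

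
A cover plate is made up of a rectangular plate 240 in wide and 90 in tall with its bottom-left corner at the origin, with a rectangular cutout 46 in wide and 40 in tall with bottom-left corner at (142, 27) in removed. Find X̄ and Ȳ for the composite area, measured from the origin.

plate: A = 240 × 90 = 21600.00, centroid at (120.00, 45.00).
hole: A = −(46 × 40) = -1840.00, centroid at (165.00, 47.00).
ΣA = 19760.00 in², ΣAX̄ = 2288400.00 in³, ΣAȲ = 885520.00 in³.
X̄ = 2288400.00/19760.00 = 115.81 in; Ȳ = 885520.00/19760.00 = 44.81 in.

X̄ = 115.81 in, Ȳ = 44.81 in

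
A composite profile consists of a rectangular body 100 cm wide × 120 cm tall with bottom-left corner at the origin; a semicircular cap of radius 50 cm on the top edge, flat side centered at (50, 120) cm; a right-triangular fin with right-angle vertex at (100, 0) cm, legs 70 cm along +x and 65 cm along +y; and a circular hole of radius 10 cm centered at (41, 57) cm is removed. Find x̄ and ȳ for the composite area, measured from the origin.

x̄ = 59.48 cm, ȳ = 73.01 cm

rectangular body: A = 100 × 120 = 12000.00, centroid at (50.00, 60.00).
semicircular top: A = ½π·50² = 3926.99, centroid at (50.00, 141.22).
triangular fin: A = ½·70·65 = 2275.00, centroid at (123.33, 21.67).
hole: A = −π·10² = -314.16, centroid at (41.00, 57.00).
ΣA = 17887.83 cm²
ΣAx̄ = (12000.00)(50.00) + (3926.99)(50.00) + (2275.00)(123.33) + (-314.16)(41.00) = 1064052.34 cm³
ΣAȳ = (12000.00)(60.00) + (3926.99)(141.22) + (2275.00)(21.67) + (-314.16)(57.00) = 1305956.82 cm³
x̄ = 1064052.34 / 17887.83 = 59.48 cm
ȳ = 1305956.82 / 17887.83 = 73.01 cm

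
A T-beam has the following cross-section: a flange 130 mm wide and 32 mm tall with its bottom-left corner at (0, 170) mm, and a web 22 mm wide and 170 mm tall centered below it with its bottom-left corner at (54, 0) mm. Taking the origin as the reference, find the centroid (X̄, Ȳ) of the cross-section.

web: A = 22 × 170 = 3740.00, centroid at (65.00, 85.00).
flange: A = 130 × 32 = 4160.00, centroid at (65.00, 186.00).
ΣA = 7900.00 mm², ΣAX̄ = 513500.00 mm³, ΣAȲ = 1091660.00 mm³.
X̄ = 513500.00/7900.00 = 65.00 mm; Ȳ = 1091660.00/7900.00 = 138.18 mm.

X̄ = 65.00 mm, Ȳ = 138.18 mm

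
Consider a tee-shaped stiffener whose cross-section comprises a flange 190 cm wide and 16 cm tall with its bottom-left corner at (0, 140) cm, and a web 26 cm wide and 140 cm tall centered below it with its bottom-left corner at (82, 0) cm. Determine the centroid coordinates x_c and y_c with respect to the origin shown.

x_c = 95.00 cm, y_c = 105.50 cm

Part | A | x̄ᵢ | ȳᵢ | A·x̄ᵢ | A·ȳᵢ
web | 3640.00 | 95.00 | 70.00 | 345800.00 | 254800.00
flange | 3040.00 | 95.00 | 148.00 | 288800.00 | 449920.00
Σ | 6680.00 |  |  | 634600.00 | 704720.00
x_c = 634600.00 / 6680.00 = 95.00 cm
y_c = 704720.00 / 6680.00 = 105.50 cm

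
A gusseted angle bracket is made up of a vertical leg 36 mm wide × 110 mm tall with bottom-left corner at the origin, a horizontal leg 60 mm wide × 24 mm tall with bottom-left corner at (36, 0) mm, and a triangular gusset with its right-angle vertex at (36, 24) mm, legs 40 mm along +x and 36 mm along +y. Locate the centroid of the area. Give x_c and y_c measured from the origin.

vertical leg: A = 36 × 110 = 3960.00, centroid at (18.00, 55.00).
horizontal leg: A = 60 × 24 = 1440.00, centroid at (66.00, 12.00).
gusset: A = ½·40·36 = 720.00, centroid at (49.33, 36.00).
ΣA = 6120.00 mm²
ΣAx_c = (3960.00)(18.00) + (1440.00)(66.00) + (720.00)(49.33) = 201840.00 mm³
ΣAy_c = (3960.00)(55.00) + (1440.00)(12.00) + (720.00)(36.00) = 261000.00 mm³
x_c = 201840.00 / 6120.00 = 32.98 mm
y_c = 261000.00 / 6120.00 = 42.65 mm

x_c = 32.98 mm, y_c = 42.65 mm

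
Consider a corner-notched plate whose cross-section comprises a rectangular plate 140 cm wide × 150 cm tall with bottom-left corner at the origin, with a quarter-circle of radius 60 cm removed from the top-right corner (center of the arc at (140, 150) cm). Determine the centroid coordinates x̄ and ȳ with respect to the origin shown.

plate: A = 140 × 150 = 21000.00, centroid at (70.00, 75.00).
removed quarter-circle: A = −¼π·60² = -2827.43, centroid at (114.54, 124.54).
ΣA = 18172.57 cm²
ΣAx̄ = (21000.00)(70.00) + (-2827.43)(114.54) = 1146159.33 cm³
ΣAȳ = (21000.00)(75.00) + (-2827.43)(124.54) = 1222884.99 cm³
x̄ = 1146159.33 / 18172.57 = 63.07 cm
ȳ = 1222884.99 / 18172.57 = 67.29 cm

x̄ = 63.07 cm, ȳ = 67.29 cm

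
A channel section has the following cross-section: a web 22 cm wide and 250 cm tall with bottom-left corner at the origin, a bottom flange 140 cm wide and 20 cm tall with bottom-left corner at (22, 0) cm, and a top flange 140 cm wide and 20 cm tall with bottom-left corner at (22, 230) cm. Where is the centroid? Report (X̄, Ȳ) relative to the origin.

web: A = 22 × 250 = 5500.00, centroid at (11.00, 125.00).
bottom flange: A = 140 × 20 = 2800.00, centroid at (92.00, 10.00).
top flange: A = 140 × 20 = 2800.00, centroid at (92.00, 240.00).
ΣA = 11100.00 cm²
ΣAX̄ = (5500.00)(11.00) + (2800.00)(92.00) + (2800.00)(92.00) = 575700.00 cm³
ΣAȲ = (5500.00)(125.00) + (2800.00)(10.00) + (2800.00)(240.00) = 1387500.00 cm³
X̄ = 575700.00 / 11100.00 = 51.86 cm
Ȳ = 1387500.00 / 11100.00 = 125.00 cm

X̄ = 51.86 cm, Ȳ = 125.00 cm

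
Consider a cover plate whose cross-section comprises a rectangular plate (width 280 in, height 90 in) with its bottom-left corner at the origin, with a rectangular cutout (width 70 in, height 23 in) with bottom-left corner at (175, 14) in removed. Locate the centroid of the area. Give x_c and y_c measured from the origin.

x_c = 135.22 in, y_c = 46.33 in

plate: A = 280 × 90 = 25200.00, centroid at (140.00, 45.00).
hole: A = −(70 × 23) = -1610.00, centroid at (210.00, 25.50).
ΣA = 23590.00 in², ΣAx_c = 3189900.00 in³, ΣAy_c = 1092945.00 in³.
x_c = 3189900.00/23590.00 = 135.22 in; y_c = 1092945.00/23590.00 = 46.33 in.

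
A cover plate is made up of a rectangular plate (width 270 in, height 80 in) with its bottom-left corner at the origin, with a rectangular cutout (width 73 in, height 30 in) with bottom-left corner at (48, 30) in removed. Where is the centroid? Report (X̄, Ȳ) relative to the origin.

X̄ = 140.70 in, Ȳ = 39.44 in

Part | A | x̄ᵢ | ȳᵢ | A·x̄ᵢ | A·ȳᵢ
plate | 21600.00 | 135.00 | 40.00 | 2916000.00 | 864000.00
hole | -2190.00 | 84.50 | 45.00 | -185055.00 | -98550.00
Σ | 19410.00 |  |  | 2730945.00 | 765450.00
X̄ = 2730945.00 / 19410.00 = 140.70 in
Ȳ = 765450.00 / 19410.00 = 39.44 in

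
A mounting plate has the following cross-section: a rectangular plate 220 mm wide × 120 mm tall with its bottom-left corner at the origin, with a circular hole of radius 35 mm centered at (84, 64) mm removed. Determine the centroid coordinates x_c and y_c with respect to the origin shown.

plate: A = 220 × 120 = 26400.00, centroid at (110.00, 60.00).
hole: A = −π·35² = -3848.45, centroid at (84.00, 64.00).
ΣA = 22551.55 mm², ΣAx_c = 2580730.12 mm³, ΣAy_c = 1337699.14 mm³.
x_c = 2580730.12/22551.55 = 114.44 mm; y_c = 1337699.14/22551.55 = 59.32 mm.

x_c = 114.44 mm, y_c = 59.32 mm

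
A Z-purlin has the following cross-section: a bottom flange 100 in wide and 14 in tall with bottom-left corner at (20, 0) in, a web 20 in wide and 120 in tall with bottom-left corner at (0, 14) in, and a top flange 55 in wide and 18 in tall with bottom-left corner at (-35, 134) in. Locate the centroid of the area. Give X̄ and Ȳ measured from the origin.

X̄ = 23.92 in, Ȳ = 68.68 in

bottom flange: A = 100 × 14 = 1400.00, centroid at (70.00, 7.00).
web: A = 20 × 120 = 2400.00, centroid at (10.00, 74.00).
top flange: A = 55 × 18 = 990.00, centroid at (-7.50, 143.00).
ΣA = 4790.00 in²
ΣAX̄ = (1400.00)(70.00) + (2400.00)(10.00) + (990.00)(-7.50) = 114575.00 in³
ΣAȲ = (1400.00)(7.00) + (2400.00)(74.00) + (990.00)(143.00) = 328970.00 in³
X̄ = 114575.00 / 4790.00 = 23.92 in
Ȳ = 328970.00 / 4790.00 = 68.68 in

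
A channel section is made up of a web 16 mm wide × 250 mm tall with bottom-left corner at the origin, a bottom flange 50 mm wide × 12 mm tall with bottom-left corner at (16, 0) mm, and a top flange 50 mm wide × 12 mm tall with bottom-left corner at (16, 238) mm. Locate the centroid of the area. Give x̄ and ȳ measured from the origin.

web: A = 16 × 250 = 4000.00, centroid at (8.00, 125.00).
bottom flange: A = 50 × 12 = 600.00, centroid at (41.00, 6.00).
top flange: A = 50 × 12 = 600.00, centroid at (41.00, 244.00).
ΣA = 5200.00 mm²
ΣAx̄ = (4000.00)(8.00) + (600.00)(41.00) + (600.00)(41.00) = 81200.00 mm³
ΣAȳ = (4000.00)(125.00) + (600.00)(6.00) + (600.00)(244.00) = 650000.00 mm³
x̄ = 81200.00 / 5200.00 = 15.62 mm
ȳ = 650000.00 / 5200.00 = 125.00 mm

x̄ = 15.62 mm, ȳ = 125.00 mm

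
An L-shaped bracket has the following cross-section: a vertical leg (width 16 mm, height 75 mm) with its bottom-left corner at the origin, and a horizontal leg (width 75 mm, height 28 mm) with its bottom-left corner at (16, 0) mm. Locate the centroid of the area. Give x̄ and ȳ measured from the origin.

Part | A | x̄ᵢ | ȳᵢ | A·x̄ᵢ | A·ȳᵢ
vertical leg | 1200.00 | 8.00 | 37.50 | 9600.00 | 45000.00
horizontal leg | 2100.00 | 53.50 | 14.00 | 112350.00 | 29400.00
Σ | 3300.00 |  |  | 121950.00 | 74400.00
x̄ = 121950.00 / 3300.00 = 36.95 mm
ȳ = 74400.00 / 3300.00 = 22.55 mm

x̄ = 36.95 mm, ȳ = 22.55 mm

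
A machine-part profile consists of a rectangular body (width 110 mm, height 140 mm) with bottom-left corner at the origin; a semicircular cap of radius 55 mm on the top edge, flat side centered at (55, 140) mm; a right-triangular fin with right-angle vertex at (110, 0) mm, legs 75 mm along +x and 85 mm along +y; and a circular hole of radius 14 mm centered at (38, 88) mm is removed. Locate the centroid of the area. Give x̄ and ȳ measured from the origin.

Part | A | x̄ᵢ | ȳᵢ | A·x̄ᵢ | A·ȳᵢ
rectangular body | 15400.00 | 55.00 | 70.00 | 847000.00 | 1078000.00
semicircular top | 4751.66 | 55.00 | 163.34 | 261341.24 | 776148.91
triangular fin | 3187.50 | 135.00 | 28.33 | 430312.50 | 90312.50
hole | -615.75 | 38.00 | 88.00 | -23398.58 | -54186.19
Σ | 22723.41 |  |  | 1515255.16 | 1890275.22
x̄ = 1515255.16 / 22723.41 = 66.68 mm
ȳ = 1890275.22 / 22723.41 = 83.19 mm

x̄ = 66.68 mm, ȳ = 83.19 mm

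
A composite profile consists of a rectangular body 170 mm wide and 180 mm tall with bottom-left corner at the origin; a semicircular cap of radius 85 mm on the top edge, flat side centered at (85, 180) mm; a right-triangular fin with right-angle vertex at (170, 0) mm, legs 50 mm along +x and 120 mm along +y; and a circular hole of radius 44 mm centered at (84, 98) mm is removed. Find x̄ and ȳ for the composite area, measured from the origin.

rectangular body: A = 170 × 180 = 30600.00, centroid at (85.00, 90.00).
semicircular top: A = ½π·85² = 11349.00, centroid at (85.00, 216.08).
triangular fin: A = ½·50·120 = 3000.00, centroid at (186.67, 40.00).
hole: A = −π·44² = -6082.12, centroid at (84.00, 98.00).
ΣA = 38866.88 mm²
ΣAx̄ = (30600.00)(85.00) + (11349.00)(85.00) + (3000.00)(186.67) + (-6082.12)(84.00) = 3614766.93 mm³
ΣAȳ = (30600.00)(90.00) + (11349.00)(216.08) + (3000.00)(40.00) + (-6082.12)(98.00) = 4730189.20 mm³
x̄ = 3614766.93 / 38866.88 = 93.00 mm
ȳ = 4730189.20 / 38866.88 = 121.70 mm

x̄ = 93.00 mm, ȳ = 121.70 mm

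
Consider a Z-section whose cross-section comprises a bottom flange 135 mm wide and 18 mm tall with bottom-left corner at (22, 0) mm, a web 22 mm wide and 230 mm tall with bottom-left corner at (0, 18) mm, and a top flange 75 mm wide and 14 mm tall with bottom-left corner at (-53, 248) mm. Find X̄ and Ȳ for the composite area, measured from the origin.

bottom flange: A = 135 × 18 = 2430.00, centroid at (89.50, 9.00).
web: A = 22 × 230 = 5060.00, centroid at (11.00, 133.00).
top flange: A = 75 × 14 = 1050.00, centroid at (-15.50, 255.00).
ΣA = 8540.00 mm², ΣAX̄ = 256870.00 mm³, ΣAȲ = 962600.00 mm³.
X̄ = 256870.00/8540.00 = 30.08 mm; Ȳ = 962600.00/8540.00 = 112.72 mm.

X̄ = 30.08 mm, Ȳ = 112.72 mm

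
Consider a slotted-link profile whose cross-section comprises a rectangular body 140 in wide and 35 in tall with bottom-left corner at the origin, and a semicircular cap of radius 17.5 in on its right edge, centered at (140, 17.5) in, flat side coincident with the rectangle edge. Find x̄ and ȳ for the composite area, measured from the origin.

Part | A | x̄ᵢ | ȳᵢ | A·x̄ᵢ | A·ȳᵢ
rectangular body | 4900.00 | 70.00 | 17.50 | 343000.00 | 85750.00
semicircular end | 481.06 | 147.43 | 17.50 | 70920.81 | 8418.49
Σ | 5381.06 |  |  | 413920.81 | 94168.49
x̄ = 413920.81 / 5381.06 = 76.92 in
ȳ = 94168.49 / 5381.06 = 17.50 in

x̄ = 76.92 in, ȳ = 17.50 in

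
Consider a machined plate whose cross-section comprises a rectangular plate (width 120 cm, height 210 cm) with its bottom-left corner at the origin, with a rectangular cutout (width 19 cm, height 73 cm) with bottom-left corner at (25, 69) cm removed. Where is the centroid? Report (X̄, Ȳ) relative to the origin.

plate: A = 120 × 210 = 25200.00, centroid at (60.00, 105.00).
hole: A = −(19 × 73) = -1387.00, centroid at (34.50, 105.50).
ΣA = 23813.00 cm²
ΣAX̄ = (25200.00)(60.00) + (-1387.00)(34.50) = 1464148.50 cm³
ΣAȲ = (25200.00)(105.00) + (-1387.00)(105.50) = 2499671.50 cm³
X̄ = 1464148.50 / 23813.00 = 61.49 cm
Ȳ = 2499671.50 / 23813.00 = 104.97 cm

X̄ = 61.49 cm, Ȳ = 104.97 cm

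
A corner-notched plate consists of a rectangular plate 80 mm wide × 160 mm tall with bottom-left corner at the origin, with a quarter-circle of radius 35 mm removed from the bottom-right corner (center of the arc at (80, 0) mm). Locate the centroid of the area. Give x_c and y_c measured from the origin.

x_c = 37.96 mm, y_c = 85.29 mm

Part | A | x̄ᵢ | ȳᵢ | A·x̄ᵢ | A·ȳᵢ
plate | 12800.00 | 40.00 | 80.00 | 512000.00 | 1024000.00
removed quarter-circle | -962.11 | 65.15 | 14.85 | -62677.35 | -14291.67
Σ | 11837.89 |  |  | 449322.65 | 1009708.33
x_c = 449322.65 / 11837.89 = 37.96 mm
y_c = 1009708.33 / 11837.89 = 85.29 mm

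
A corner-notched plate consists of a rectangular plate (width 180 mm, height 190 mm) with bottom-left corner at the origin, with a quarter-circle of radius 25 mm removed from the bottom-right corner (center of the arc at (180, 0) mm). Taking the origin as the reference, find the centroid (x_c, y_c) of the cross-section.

x_c = 88.84 mm, y_c = 96.23 mm

plate: A = 180 × 190 = 34200.00, centroid at (90.00, 95.00).
removed quarter-circle: A = −¼π·25² = -490.87, centroid at (169.39, 10.61).
ΣA = 33709.13 mm², ΣAx_c = 2994851.04 mm³, ΣAy_c = 3243791.67 mm³.
x_c = 2994851.04/33709.13 = 88.84 mm; y_c = 3243791.67/33709.13 = 96.23 mm.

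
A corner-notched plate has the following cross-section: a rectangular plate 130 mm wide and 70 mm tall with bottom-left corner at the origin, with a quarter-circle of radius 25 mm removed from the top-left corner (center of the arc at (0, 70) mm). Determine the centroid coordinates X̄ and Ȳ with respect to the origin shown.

X̄ = 68.10 mm, Ȳ = 33.61 mm

plate: A = 130 × 70 = 9100.00, centroid at (65.00, 35.00).
removed quarter-circle: A = −¼π·25² = -490.87, centroid at (10.61, 59.39).
ΣA = 8609.13 mm²
ΣAX̄ = (9100.00)(65.00) + (-490.87)(10.61) = 586291.67 mm³
ΣAȲ = (9100.00)(35.00) + (-490.87)(59.39) = 289347.16 mm³
X̄ = 586291.67 / 8609.13 = 68.10 mm
Ȳ = 289347.16 / 8609.13 = 33.61 mm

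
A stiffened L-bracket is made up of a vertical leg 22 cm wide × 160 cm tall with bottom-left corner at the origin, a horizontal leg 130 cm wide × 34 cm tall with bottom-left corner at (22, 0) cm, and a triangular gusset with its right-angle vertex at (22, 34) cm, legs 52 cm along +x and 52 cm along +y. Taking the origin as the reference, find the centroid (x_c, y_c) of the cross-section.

vertical leg: A = 22 × 160 = 3520.00, centroid at (11.00, 80.00).
horizontal leg: A = 130 × 34 = 4420.00, centroid at (87.00, 17.00).
gusset: A = ½·52·52 = 1352.00, centroid at (39.33, 51.33).
ΣA = 9292.00 cm²
ΣAx_c = (3520.00)(11.00) + (4420.00)(87.00) + (1352.00)(39.33) = 476438.67 cm³
ΣAy_c = (3520.00)(80.00) + (4420.00)(17.00) + (1352.00)(51.33) = 426142.67 cm³
x_c = 476438.67 / 9292.00 = 51.27 cm
y_c = 426142.67 / 9292.00 = 45.86 cm

x_c = 51.27 cm, y_c = 45.86 cm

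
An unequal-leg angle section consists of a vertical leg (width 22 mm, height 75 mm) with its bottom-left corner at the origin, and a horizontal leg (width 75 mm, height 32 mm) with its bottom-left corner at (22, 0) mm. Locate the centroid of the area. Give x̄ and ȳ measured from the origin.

Part | A | x̄ᵢ | ȳᵢ | A·x̄ᵢ | A·ȳᵢ
vertical leg | 1650.00 | 11.00 | 37.50 | 18150.00 | 61875.00
horizontal leg | 2400.00 | 59.50 | 16.00 | 142800.00 | 38400.00
Σ | 4050.00 |  |  | 160950.00 | 100275.00
x̄ = 160950.00 / 4050.00 = 39.74 mm
ȳ = 100275.00 / 4050.00 = 24.76 mm

x̄ = 39.74 mm, ȳ = 24.76 mm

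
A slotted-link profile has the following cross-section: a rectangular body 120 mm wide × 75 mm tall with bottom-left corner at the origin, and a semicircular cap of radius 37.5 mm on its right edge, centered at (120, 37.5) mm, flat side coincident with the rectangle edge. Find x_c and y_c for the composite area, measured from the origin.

rectangular body: A = 120 × 75 = 9000.00, centroid at (60.00, 37.50).
semicircular end: A = ½π·37.5² = 2208.93, centroid at (135.92, 37.50).
ΣA = 11208.93 mm², ΣAx_c = 840228.13 mm³, ΣAy_c = 420334.96 mm³.
x_c = 840228.13/11208.93 = 74.96 mm; y_c = 420334.96/11208.93 = 37.50 mm.

x_c = 74.96 mm, y_c = 37.50 mm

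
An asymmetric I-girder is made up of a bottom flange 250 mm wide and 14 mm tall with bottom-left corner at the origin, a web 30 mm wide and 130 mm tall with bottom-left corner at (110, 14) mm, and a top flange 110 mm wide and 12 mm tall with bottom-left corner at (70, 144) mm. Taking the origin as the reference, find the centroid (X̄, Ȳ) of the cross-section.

bottom flange: A = 250 × 14 = 3500.00, centroid at (125.00, 7.00).
web: A = 30 × 130 = 3900.00, centroid at (125.00, 79.00).
top flange: A = 110 × 12 = 1320.00, centroid at (125.00, 150.00).
ΣA = 8720.00 mm²
ΣAX̄ = (3500.00)(125.00) + (3900.00)(125.00) + (1320.00)(125.00) = 1090000.00 mm³
ΣAȲ = (3500.00)(7.00) + (3900.00)(79.00) + (1320.00)(150.00) = 530600.00 mm³
X̄ = 1090000.00 / 8720.00 = 125.00 mm
Ȳ = 530600.00 / 8720.00 = 60.85 mm

X̄ = 125.00 mm, Ȳ = 60.85 mm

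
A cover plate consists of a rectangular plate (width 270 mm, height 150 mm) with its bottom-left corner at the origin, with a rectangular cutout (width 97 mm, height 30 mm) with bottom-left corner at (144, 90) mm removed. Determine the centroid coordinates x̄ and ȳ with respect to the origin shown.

x̄ = 130.55 mm, ȳ = 72.68 mm

Part | A | x̄ᵢ | ȳᵢ | A·x̄ᵢ | A·ȳᵢ
plate | 40500.00 | 135.00 | 75.00 | 5467500.00 | 3037500.00
hole | -2910.00 | 192.50 | 105.00 | -560175.00 | -305550.00
Σ | 37590.00 |  |  | 4907325.00 | 2731950.00
x̄ = 4907325.00 / 37590.00 = 130.55 mm
ȳ = 2731950.00 / 37590.00 = 72.68 mm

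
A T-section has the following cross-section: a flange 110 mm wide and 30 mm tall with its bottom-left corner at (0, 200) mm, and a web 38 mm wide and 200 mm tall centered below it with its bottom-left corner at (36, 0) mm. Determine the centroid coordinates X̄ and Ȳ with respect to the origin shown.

web: A = 38 × 200 = 7600.00, centroid at (55.00, 100.00).
flange: A = 110 × 30 = 3300.00, centroid at (55.00, 215.00).
ΣA = 10900.00 mm², ΣAX̄ = 599500.00 mm³, ΣAȲ = 1469500.00 mm³.
X̄ = 599500.00/10900.00 = 55.00 mm; Ȳ = 1469500.00/10900.00 = 134.82 mm.

X̄ = 55.00 mm, Ȳ = 134.82 mm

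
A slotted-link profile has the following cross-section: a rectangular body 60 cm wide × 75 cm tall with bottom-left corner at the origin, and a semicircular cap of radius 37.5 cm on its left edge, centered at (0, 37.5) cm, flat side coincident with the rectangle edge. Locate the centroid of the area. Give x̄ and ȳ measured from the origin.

rectangular body: A = 60 × 75 = 4500.00, centroid at (30.00, 37.50).
semicircular end: A = ½π·37.5² = 2208.93, centroid at (-15.92, 37.50).
ΣA = 6708.93 cm²
ΣAx̄ = (4500.00)(30.00) + (2208.93)(-15.92) = 99843.75 cm³
ΣAȳ = (4500.00)(37.50) + (2208.93)(37.50) = 251584.96 cm³
x̄ = 99843.75 / 6708.93 = 14.88 cm
ȳ = 251584.96 / 6708.93 = 37.50 cm

x̄ = 14.88 cm, ȳ = 37.50 cm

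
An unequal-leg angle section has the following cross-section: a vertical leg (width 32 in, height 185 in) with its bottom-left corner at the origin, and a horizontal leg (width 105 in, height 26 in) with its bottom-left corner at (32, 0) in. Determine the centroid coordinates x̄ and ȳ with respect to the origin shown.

vertical leg: A = 32 × 185 = 5920.00, centroid at (16.00, 92.50).
horizontal leg: A = 105 × 26 = 2730.00, centroid at (84.50, 13.00).
ΣA = 8650.00 in², ΣAx̄ = 325405.00 in³, ΣAȳ = 583090.00 in³.
x̄ = 325405.00/8650.00 = 37.62 in; ȳ = 583090.00/8650.00 = 67.41 in.

x̄ = 37.62 in, ȳ = 67.41 in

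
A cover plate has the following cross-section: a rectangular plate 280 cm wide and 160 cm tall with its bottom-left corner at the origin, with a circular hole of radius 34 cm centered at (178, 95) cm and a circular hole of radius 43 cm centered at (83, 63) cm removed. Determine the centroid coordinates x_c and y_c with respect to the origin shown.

x_c = 145.46 cm, y_c = 81.25 cm

Part | A | x̄ᵢ | ȳᵢ | A·x̄ᵢ | A·ȳᵢ
plate | 44800.00 | 140.00 | 80.00 | 6272000.00 | 3584000.00
hole 1 | -3631.68 | 178.00 | 95.00 | -646439.24 | -345009.71
hole 2 | -5808.80 | 83.00 | 63.00 | -482130.80 | -365954.70
Σ | 35359.51 |  |  | 5143429.96 | 2873035.59
x_c = 5143429.96 / 35359.51 = 145.46 cm
y_c = 2873035.59 / 35359.51 = 81.25 cm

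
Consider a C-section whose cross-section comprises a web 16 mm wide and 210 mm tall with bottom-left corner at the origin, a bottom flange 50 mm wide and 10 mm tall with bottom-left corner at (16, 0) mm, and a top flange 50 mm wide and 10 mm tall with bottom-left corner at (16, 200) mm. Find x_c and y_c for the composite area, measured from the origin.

Part | A | x̄ᵢ | ȳᵢ | A·x̄ᵢ | A·ȳᵢ
web | 3360.00 | 8.00 | 105.00 | 26880.00 | 352800.00
bottom flange | 500.00 | 41.00 | 5.00 | 20500.00 | 2500.00
top flange | 500.00 | 41.00 | 205.00 | 20500.00 | 102500.00
Σ | 4360.00 |  |  | 67880.00 | 457800.00
x_c = 67880.00 / 4360.00 = 15.57 mm
y_c = 457800.00 / 4360.00 = 105.00 mm

x_c = 15.57 mm, y_c = 105.00 mm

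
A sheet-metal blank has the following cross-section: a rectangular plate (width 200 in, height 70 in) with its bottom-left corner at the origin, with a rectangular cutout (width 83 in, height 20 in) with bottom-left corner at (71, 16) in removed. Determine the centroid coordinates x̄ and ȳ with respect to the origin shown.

Part | A | x̄ᵢ | ȳᵢ | A·x̄ᵢ | A·ȳᵢ
plate | 14000.00 | 100.00 | 35.00 | 1400000.00 | 490000.00
hole | -1660.00 | 112.50 | 26.00 | -186750.00 | -43160.00
Σ | 12340.00 |  |  | 1213250.00 | 446840.00
x̄ = 1213250.00 / 12340.00 = 98.32 in
ȳ = 446840.00 / 12340.00 = 36.21 in

x̄ = 98.32 in, ȳ = 36.21 in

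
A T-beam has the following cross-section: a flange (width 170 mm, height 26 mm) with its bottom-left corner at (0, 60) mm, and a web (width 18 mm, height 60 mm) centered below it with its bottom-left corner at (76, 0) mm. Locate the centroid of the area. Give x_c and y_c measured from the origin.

Part | A | x̄ᵢ | ȳᵢ | A·x̄ᵢ | A·ȳᵢ
web | 1080.00 | 85.00 | 30.00 | 91800.00 | 32400.00
flange | 4420.00 | 85.00 | 73.00 | 375700.00 | 322660.00
Σ | 5500.00 |  |  | 467500.00 | 355060.00
x_c = 467500.00 / 5500.00 = 85.00 mm
y_c = 355060.00 / 5500.00 = 64.56 mm

x_c = 85.00 mm, y_c = 64.56 mm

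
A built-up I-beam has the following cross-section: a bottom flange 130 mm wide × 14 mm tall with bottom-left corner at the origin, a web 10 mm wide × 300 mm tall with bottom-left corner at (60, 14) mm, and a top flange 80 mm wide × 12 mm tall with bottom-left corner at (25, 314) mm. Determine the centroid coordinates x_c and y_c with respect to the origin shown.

x_c = 65.00 mm, y_c = 140.47 mm

bottom flange: A = 130 × 14 = 1820.00, centroid at (65.00, 7.00).
web: A = 10 × 300 = 3000.00, centroid at (65.00, 164.00).
top flange: A = 80 × 12 = 960.00, centroid at (65.00, 320.00).
ΣA = 5780.00 mm², ΣAx_c = 375700.00 mm³, ΣAy_c = 811940.00 mm³.
x_c = 375700.00/5780.00 = 65.00 mm; y_c = 811940.00/5780.00 = 140.47 mm.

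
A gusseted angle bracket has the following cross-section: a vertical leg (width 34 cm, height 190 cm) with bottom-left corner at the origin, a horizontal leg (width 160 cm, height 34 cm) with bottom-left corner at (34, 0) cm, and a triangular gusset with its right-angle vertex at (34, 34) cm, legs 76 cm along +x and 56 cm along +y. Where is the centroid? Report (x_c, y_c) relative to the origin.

vertical leg: A = 34 × 190 = 6460.00, centroid at (17.00, 95.00).
horizontal leg: A = 160 × 34 = 5440.00, centroid at (114.00, 17.00).
gusset: A = ½·76·56 = 2128.00, centroid at (59.33, 52.67).
ΣA = 14028.00 cm²
ΣAx_c = (6460.00)(17.00) + (5440.00)(114.00) + (2128.00)(59.33) = 856241.33 cm³
ΣAy_c = (6460.00)(95.00) + (5440.00)(17.00) + (2128.00)(52.67) = 818254.67 cm³
x_c = 856241.33 / 14028.00 = 61.04 cm
y_c = 818254.67 / 14028.00 = 58.33 cm

x_c = 61.04 cm, y_c = 58.33 cm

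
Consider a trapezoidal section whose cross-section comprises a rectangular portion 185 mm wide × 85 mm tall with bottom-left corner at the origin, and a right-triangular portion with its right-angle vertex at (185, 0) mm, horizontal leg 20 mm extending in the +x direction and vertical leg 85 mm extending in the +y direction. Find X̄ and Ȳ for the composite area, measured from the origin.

X̄ = 97.59 mm, Ȳ = 41.77 mm

rectangular portion: A = 185 × 85 = 15725.00, centroid at (92.50, 42.50).
triangular portion: A = ½·20·85 = 850.00, centroid at (191.67, 28.33).
ΣA = 16575.00 mm²
ΣAX̄ = (15725.00)(92.50) + (850.00)(191.67) = 1617479.17 mm³
ΣAȲ = (15725.00)(42.50) + (850.00)(28.33) = 692395.83 mm³
X̄ = 1617479.17 / 16575.00 = 97.59 mm
Ȳ = 692395.83 / 16575.00 = 41.77 mm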